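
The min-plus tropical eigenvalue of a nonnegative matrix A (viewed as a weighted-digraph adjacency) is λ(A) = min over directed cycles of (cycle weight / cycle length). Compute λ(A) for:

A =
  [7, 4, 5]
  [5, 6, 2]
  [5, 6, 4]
λ(A) = 11/3

Enumerate directed cycles and compute their means (weight / length). Sample:
  cycle 0 → 0: weight = 7, length = 1, mean = 7/1 ≈ 7.000
  cycle 1 → 1: weight = 6, length = 1, mean = 6/1 ≈ 6.000
  cycle 2 → 2: weight = 4, length = 1, mean = 4/1 ≈ 4.000
  cycle 0 → 1 → 0: weight = 9, length = 2, mean = 9/2 ≈ 4.500
  cycle 0 → 2 → 0: weight = 10, length = 2, mean = 10/2 ≈ 5.000
  cycle 1 → 0 → 1: weight = 9, length = 2, mean = 9/2 ≈ 4.500
Minimum mean = 3.667, attained e.g. along the cycle 0 → 1 → 2 → 0 with weight 11 and length 3. So λ(A) = 11/3 = 11/3.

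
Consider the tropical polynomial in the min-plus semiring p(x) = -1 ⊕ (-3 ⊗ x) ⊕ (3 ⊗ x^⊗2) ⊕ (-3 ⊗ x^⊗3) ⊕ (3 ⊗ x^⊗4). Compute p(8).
p(8) = -1

A tropical monomial a ⊗ x^⊗i evaluates to a + i · x. Evaluating each term at x = 8:
  Term 0 contributes -1 + 0 · 8 = -1
  Term 1 contributes -3 + 1 · 8 = 5
  Term 2 contributes 3 + 2 · 8 = 19
  Term 3 contributes -3 + 3 · 8 = 21
  Term 4 contributes 3 + 4 · 8 = 35
p(8) = ⊕ of these = min[-1, 5, 19, 21, 35] = -1.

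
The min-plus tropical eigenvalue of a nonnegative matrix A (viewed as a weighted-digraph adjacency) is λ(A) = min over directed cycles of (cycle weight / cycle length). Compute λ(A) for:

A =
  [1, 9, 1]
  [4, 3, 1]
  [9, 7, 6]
λ(A) = 1

Enumerate directed cycles and compute their means (weight / length). Sample:
  cycle 0 → 0: weight = 1, length = 1, mean = 1/1 ≈ 1.000
  cycle 1 → 1: weight = 3, length = 1, mean = 3/1 ≈ 3.000
  cycle 2 → 2: weight = 6, length = 1, mean = 6/1 ≈ 6.000
  cycle 0 → 1 → 0: weight = 13, length = 2, mean = 13/2 ≈ 6.500
  cycle 0 → 2 → 0: weight = 10, length = 2, mean = 10/2 ≈ 5.000
  cycle 1 → 0 → 1: weight = 13, length = 2, mean = 13/2 ≈ 6.500
Minimum mean = 1.000, attained e.g. along the cycle 0 → 0 with weight 1 and length 1. So λ(A) = 1/1 = 1.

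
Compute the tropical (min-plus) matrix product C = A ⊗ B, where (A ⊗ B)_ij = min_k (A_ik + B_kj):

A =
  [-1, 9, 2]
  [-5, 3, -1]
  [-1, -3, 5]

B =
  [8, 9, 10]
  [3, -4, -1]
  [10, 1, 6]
A ⊗ B =
  [7, 3, 8]
  [3, -1, 2]
  [0, -7, -4]

Apply the min-plus product entry-by-entry:
  C[0][0] = min over k of (A[0][0] + B[0][0] = -1 + 8 = 7, A[0][1] + B[1][0] = 9 + 3 = 12, A[0][2] + B[2][0] = 2 + 10 = 12) = 7 (attained at k = 0)
  C[0][1] = min over k of (A[0][0] + B[0][1] = -1 + 9 = 8, A[0][1] + B[1][1] = 9 + -4 = 5, A[0][2] + B[2][1] = 2 + 1 = 3) = 3 (attained at k = 2)
  C[0][2] = min over k of (A[0][0] + B[0][2] = -1 + 10 = 9, A[0][1] + B[1][2] = 9 + -1 = 8, A[0][2] + B[2][2] = 2 + 6 = 8) = 8 (attained at k = 1)
  C[1][0] = min over k of (A[1][0] + B[0][0] = -5 + 8 = 3, A[1][1] + B[1][0] = 3 + 3 = 6, A[1][2] + B[2][0] = -1 + 10 = 9) = 3 (attained at k = 0)
  C[1][1] = min over k of (A[1][0] + B[0][1] = -5 + 9 = 4, A[1][1] + B[1][1] = 3 + -4 = -1, A[1][2] + B[2][1] = -1 + 1 = 0) = -1 (attained at k = 1)
  C[1][2] = min over k of (A[1][0] + B[0][2] = -5 + 10 = 5, A[1][1] + B[1][2] = 3 + -1 = 2, A[1][2] + B[2][2] = -1 + 6 = 5) = 2 (attained at k = 1)
  C[2][0] = min over k of (A[2][0] + B[0][0] = -1 + 8 = 7, A[2][1] + B[1][0] = -3 + 3 = 0, A[2][2] + B[2][0] = 5 + 10 = 15) = 0 (attained at k = 1)
  C[2][1] = min over k of (A[2][0] + B[0][1] = -1 + 9 = 8, A[2][1] + B[1][1] = -3 + -4 = -7, A[2][2] + B[2][1] = 5 + 1 = 6) = -7 (attained at k = 1)
  C[2][2] = min over k of (A[2][0] + B[0][2] = -1 + 10 = 9, A[2][1] + B[1][2] = -3 + -1 = -4, A[2][2] + B[2][2] = 5 + 6 = 11) = -4 (attained at k = 1)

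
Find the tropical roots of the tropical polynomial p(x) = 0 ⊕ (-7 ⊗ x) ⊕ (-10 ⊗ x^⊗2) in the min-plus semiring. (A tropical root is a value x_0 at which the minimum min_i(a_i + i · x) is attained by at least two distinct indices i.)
Roots: {3, 7}

Each tropical root is a break point of the lower envelope of the lines y = a_i + i · x (there are 3 lines, with slopes 0, 1, ..., 2). Only the lines that attain the minimum somewhere contribute to roots; other lines are dominated. Here the surviving (envelope) indices are i = 2, i = 1, i = 0.
Intersections between consecutive envelope lines give the roots: for adjacent envelope indices i < j the intersection is x = (a_i − a_j) / (j − i). Reading off the sorted break points: {3, 7}.
Verification: at each break x_0, at least two indices attain the minimum of min_i(a_i + i · x_0).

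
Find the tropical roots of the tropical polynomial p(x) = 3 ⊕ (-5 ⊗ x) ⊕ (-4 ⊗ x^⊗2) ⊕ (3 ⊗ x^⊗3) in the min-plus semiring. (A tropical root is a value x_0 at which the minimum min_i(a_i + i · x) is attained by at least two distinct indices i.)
Roots: {-7, -1, 8}

Each tropical root is a break point of the lower envelope of the lines y = a_i + i · x (there are 4 lines, with slopes 0, 1, ..., 3). Only the lines that attain the minimum somewhere contribute to roots; other lines are dominated. Here the surviving (envelope) indices are i = 3, i = 2, i = 1, i = 0.
Intersections between consecutive envelope lines give the roots: for adjacent envelope indices i < j the intersection is x = (a_i − a_j) / (j − i). Reading off the sorted break points: {-7, -1, 8}.
Verification: at each break x_0, at least two indices attain the minimum of min_i(a_i + i · x_0).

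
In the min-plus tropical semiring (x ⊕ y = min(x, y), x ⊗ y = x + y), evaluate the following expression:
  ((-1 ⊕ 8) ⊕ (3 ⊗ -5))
((-1 ⊕ 8) ⊕ (3 ⊗ -5)) = -2

Expand innermost to outermost. Recall ⊕ takes the minimum of its arguments and ⊗ takes their sum. Working out the expression ((-1 ⊕ 8) ⊕ (3 ⊗ -5)) gives -2.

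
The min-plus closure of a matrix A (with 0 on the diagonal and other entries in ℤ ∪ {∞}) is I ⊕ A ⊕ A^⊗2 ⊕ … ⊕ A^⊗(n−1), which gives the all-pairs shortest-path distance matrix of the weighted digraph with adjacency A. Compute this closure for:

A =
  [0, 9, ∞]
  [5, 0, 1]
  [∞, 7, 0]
Closure =
  [0, 9, 10]
  [5, 0, 1]
  [12, 7, 0]

This is the Floyd-Warshall all-pairs shortest-path computation. For each intermediate vertex k = 0, 1, …, 2, update dist[i][j] ← min(dist[i][j], dist[i][k] + dist[k][j]). The final matrix gives, for each (i, j), the minimum total weight of any directed path from i to j (possibly empty when i = j).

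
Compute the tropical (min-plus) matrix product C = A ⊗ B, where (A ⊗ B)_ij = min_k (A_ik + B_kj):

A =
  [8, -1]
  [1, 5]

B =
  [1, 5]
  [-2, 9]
A ⊗ B =
  [-3, 8]
  [2, 6]

Apply the min-plus product entry-by-entry:
  C[0][0] = min over k of (A[0][0] + B[0][0] = 8 + 1 = 9, A[0][1] + B[1][0] = -1 + -2 = -3) = -3 (attained at k = 1)
  C[0][1] = min over k of (A[0][0] + B[0][1] = 8 + 5 = 13, A[0][1] + B[1][1] = -1 + 9 = 8) = 8 (attained at k = 1)
  C[1][0] = min over k of (A[1][0] + B[0][0] = 1 + 1 = 2, A[1][1] + B[1][0] = 5 + -2 = 3) = 2 (attained at k = 0)
  C[1][1] = min over k of (A[1][0] + B[0][1] = 1 + 5 = 6, A[1][1] + B[1][1] = 5 + 9 = 14) = 6 (attained at k = 0)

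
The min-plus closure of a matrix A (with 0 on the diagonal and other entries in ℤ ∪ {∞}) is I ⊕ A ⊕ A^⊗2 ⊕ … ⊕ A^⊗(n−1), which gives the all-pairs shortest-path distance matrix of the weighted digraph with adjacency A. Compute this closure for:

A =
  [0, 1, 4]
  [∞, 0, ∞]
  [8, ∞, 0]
Closure =
  [0, 1, 4]
  [∞, 0, ∞]
  [8, 9, 0]

This is the Floyd-Warshall all-pairs shortest-path computation. For each intermediate vertex k = 0, 1, …, 2, update dist[i][j] ← min(dist[i][j], dist[i][k] + dist[k][j]). The final matrix gives, for each (i, j), the minimum total weight of any directed path from i to j (possibly empty when i = j).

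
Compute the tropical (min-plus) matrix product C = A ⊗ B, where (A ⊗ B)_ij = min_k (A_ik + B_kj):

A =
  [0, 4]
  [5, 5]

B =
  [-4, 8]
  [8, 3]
A ⊗ B =
  [-4, 7]
  [1, 8]

Apply the min-plus product entry-by-entry:
  C[0][0] = min over k of (A[0][0] + B[0][0] = 0 + -4 = -4, A[0][1] + B[1][0] = 4 + 8 = 12) = -4 (attained at k = 0)
  C[0][1] = min over k of (A[0][0] + B[0][1] = 0 + 8 = 8, A[0][1] + B[1][1] = 4 + 3 = 7) = 7 (attained at k = 1)
  C[1][0] = min over k of (A[1][0] + B[0][0] = 5 + -4 = 1, A[1][1] + B[1][0] = 5 + 8 = 13) = 1 (attained at k = 0)
  C[1][1] = min over k of (A[1][0] + B[0][1] = 5 + 8 = 13, A[1][1] + B[1][1] = 5 + 3 = 8) = 8 (attained at k = 1)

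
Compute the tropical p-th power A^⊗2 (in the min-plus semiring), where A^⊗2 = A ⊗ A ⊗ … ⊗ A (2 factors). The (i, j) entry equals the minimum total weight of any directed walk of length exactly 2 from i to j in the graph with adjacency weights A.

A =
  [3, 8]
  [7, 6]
A^⊗2 =
  [6, 11]
  [10, 12]

Each entry (A^⊗2)_ij equals the minimum over all length-2 walks i = v_0 → v_1 → … → v_2 = j of Σ_t A[v_t][v_{t+1}]. For example, for (i, j) = (0, 1) we minimise over 2 possible intermediate vertex sequences; the minimum is 11, attained along the walk 0 → 0 → 1.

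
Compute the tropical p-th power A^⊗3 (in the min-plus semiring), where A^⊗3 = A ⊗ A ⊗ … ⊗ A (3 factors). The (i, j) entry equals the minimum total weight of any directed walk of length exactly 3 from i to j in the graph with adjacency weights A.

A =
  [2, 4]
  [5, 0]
A^⊗3 =
  [6, 4]
  [5, 0]

Each entry (A^⊗3)_ij equals the minimum over all length-3 walks i = v_0 → v_1 → … → v_3 = j of Σ_t A[v_t][v_{t+1}]. For example, for (i, j) = (0, 1) we minimise over 4 possible intermediate vertex sequences; the minimum is 4, attained along the walk 0 → 1 → 1 → 1.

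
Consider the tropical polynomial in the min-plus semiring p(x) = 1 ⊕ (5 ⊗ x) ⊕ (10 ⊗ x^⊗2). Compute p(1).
p(1) = 1

A tropical monomial a ⊗ x^⊗i evaluates to a + i · x. Evaluating each term at x = 1:
  Term 0 contributes 1 + 0 · 1 = 1
  Term 1 contributes 5 + 1 · 1 = 6
  Term 2 contributes 10 + 2 · 1 = 12
p(1) = ⊕ of these = min[1, 6, 12] = 1.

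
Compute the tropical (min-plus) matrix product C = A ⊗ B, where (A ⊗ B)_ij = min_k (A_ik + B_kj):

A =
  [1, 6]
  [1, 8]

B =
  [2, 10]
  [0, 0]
A ⊗ B =
  [3, 6]
  [3, 8]

Apply the min-plus product entry-by-entry:
  C[0][0] = min over k of (A[0][0] + B[0][0] = 1 + 2 = 3, A[0][1] + B[1][0] = 6 + 0 = 6) = 3 (attained at k = 0)
  C[0][1] = min over k of (A[0][0] + B[0][1] = 1 + 10 = 11, A[0][1] + B[1][1] = 6 + 0 = 6) = 6 (attained at k = 1)
  C[1][0] = min over k of (A[1][0] + B[0][0] = 1 + 2 = 3, A[1][1] + B[1][0] = 8 + 0 = 8) = 3 (attained at k = 0)
  C[1][1] = min over k of (A[1][0] + B[0][1] = 1 + 10 = 11, A[1][1] + B[1][1] = 8 + 0 = 8) = 8 (attained at k = 1)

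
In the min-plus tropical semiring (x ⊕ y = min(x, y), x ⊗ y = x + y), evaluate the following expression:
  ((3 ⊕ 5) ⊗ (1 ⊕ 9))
((3 ⊕ 5) ⊗ (1 ⊕ 9)) = 4

Expand innermost to outermost. Recall ⊕ takes the minimum of its arguments and ⊗ takes their sum. Working out the expression ((3 ⊕ 5) ⊗ (1 ⊕ 9)) gives 4.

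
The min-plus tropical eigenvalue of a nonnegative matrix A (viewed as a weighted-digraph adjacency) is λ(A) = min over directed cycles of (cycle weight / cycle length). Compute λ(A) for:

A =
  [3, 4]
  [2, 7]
λ(A) = 3

Enumerate directed cycles and compute their means (weight / length). Sample:
  cycle 0 → 0: weight = 3, length = 1, mean = 3/1 ≈ 3.000
  cycle 1 → 1: weight = 7, length = 1, mean = 7/1 ≈ 7.000
  cycle 0 → 1 → 0: weight = 6, length = 2, mean = 6/2 ≈ 3.000
  cycle 1 → 0 → 1: weight = 6, length = 2, mean = 6/2 ≈ 3.000
Minimum mean = 3.000, attained e.g. along the cycle 0 → 0 with weight 3 and length 1. So λ(A) = 3/1 = 3.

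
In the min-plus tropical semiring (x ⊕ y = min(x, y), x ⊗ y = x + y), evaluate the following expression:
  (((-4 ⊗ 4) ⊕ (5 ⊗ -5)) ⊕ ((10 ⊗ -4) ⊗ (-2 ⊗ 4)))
(((-4 ⊗ 4) ⊕ (5 ⊗ -5)) ⊕ ((10 ⊗ -4) ⊗ (-2 ⊗ 4))) = 0

Expand innermost to outermost. Recall ⊕ takes the minimum of its arguments and ⊗ takes their sum. Working out the expression (((-4 ⊗ 4) ⊕ (5 ⊗ -5)) ⊕ ((10 ⊗ -4) ⊗ (-2 ⊗ 4))) gives 0.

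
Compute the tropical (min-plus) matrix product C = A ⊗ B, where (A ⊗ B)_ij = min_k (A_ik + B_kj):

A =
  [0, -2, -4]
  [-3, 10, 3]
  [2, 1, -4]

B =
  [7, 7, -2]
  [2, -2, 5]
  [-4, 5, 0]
A ⊗ B =
  [-8, -4, -4]
  [-1, 4, -5]
  [-8, -1, -4]

Apply the min-plus product entry-by-entry:
  C[0][0] = min over k of (A[0][0] + B[0][0] = 0 + 7 = 7, A[0][1] + B[1][0] = -2 + 2 = 0, A[0][2] + B[2][0] = -4 + -4 = -8) = -8 (attained at k = 2)
  C[0][1] = min over k of (A[0][0] + B[0][1] = 0 + 7 = 7, A[0][1] + B[1][1] = -2 + -2 = -4, A[0][2] + B[2][1] = -4 + 5 = 1) = -4 (attained at k = 1)
  C[0][2] = min over k of (A[0][0] + B[0][2] = 0 + -2 = -2, A[0][1] + B[1][2] = -2 + 5 = 3, A[0][2] + B[2][2] = -4 + 0 = -4) = -4 (attained at k = 2)
  C[1][0] = min over k of (A[1][0] + B[0][0] = -3 + 7 = 4, A[1][1] + B[1][0] = 10 + 2 = 12, A[1][2] + B[2][0] = 3 + -4 = -1) = -1 (attained at k = 2)
  C[1][1] = min over k of (A[1][0] + B[0][1] = -3 + 7 = 4, A[1][1] + B[1][1] = 10 + -2 = 8, A[1][2] + B[2][1] = 3 + 5 = 8) = 4 (attained at k = 0)
  C[1][2] = min over k of (A[1][0] + B[0][2] = -3 + -2 = -5, A[1][1] + B[1][2] = 10 + 5 = 15, A[1][2] + B[2][2] = 3 + 0 = 3) = -5 (attained at k = 0)
  C[2][0] = min over k of (A[2][0] + B[0][0] = 2 + 7 = 9, A[2][1] + B[1][0] = 1 + 2 = 3, A[2][2] + B[2][0] = -4 + -4 = -8) = -8 (attained at k = 2)
  C[2][1] = min over k of (A[2][0] + B[0][1] = 2 + 7 = 9, A[2][1] + B[1][1] = 1 + -2 = -1, A[2][2] + B[2][1] = -4 + 5 = 1) = -1 (attained at k = 1)
  C[2][2] = min over k of (A[2][0] + B[0][2] = 2 + -2 = 0, A[2][1] + B[1][2] = 1 + 5 = 6, A[2][2] + B[2][2] = -4 + 0 = -4) = -4 (attained at k = 2)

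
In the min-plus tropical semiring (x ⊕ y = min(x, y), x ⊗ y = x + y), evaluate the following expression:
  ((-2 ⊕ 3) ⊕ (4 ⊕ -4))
((-2 ⊕ 3) ⊕ (4 ⊕ -4)) = -4

Expand innermost to outermost. Recall ⊕ takes the minimum of its arguments and ⊗ takes their sum. Working out the expression ((-2 ⊕ 3) ⊕ (4 ⊕ -4)) gives -4.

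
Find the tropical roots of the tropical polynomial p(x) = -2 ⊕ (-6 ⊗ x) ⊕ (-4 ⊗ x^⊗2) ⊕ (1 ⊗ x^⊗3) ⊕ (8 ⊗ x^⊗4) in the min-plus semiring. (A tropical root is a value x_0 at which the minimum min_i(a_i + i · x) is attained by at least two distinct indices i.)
Roots: {-7, -5, -2, 4}

Each tropical root is a break point of the lower envelope of the lines y = a_i + i · x (there are 5 lines, with slopes 0, 1, ..., 4). Only the lines that attain the minimum somewhere contribute to roots; other lines are dominated. Here the surviving (envelope) indices are i = 4, i = 3, i = 2, i = 1, i = 0.
Intersections between consecutive envelope lines give the roots: for adjacent envelope indices i < j the intersection is x = (a_i − a_j) / (j − i). Reading off the sorted break points: {-7, -5, -2, 4}.
Verification: at each break x_0, at least two indices attain the minimum of min_i(a_i + i · x_0).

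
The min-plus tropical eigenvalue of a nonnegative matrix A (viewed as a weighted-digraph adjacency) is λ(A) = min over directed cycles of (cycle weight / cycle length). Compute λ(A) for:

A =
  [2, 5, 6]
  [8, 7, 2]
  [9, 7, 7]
λ(A) = 2

Enumerate directed cycles and compute their means (weight / length). Sample:
  cycle 0 → 0: weight = 2, length = 1, mean = 2/1 ≈ 2.000
  cycle 1 → 1: weight = 7, length = 1, mean = 7/1 ≈ 7.000
  cycle 2 → 2: weight = 7, length = 1, mean = 7/1 ≈ 7.000
  cycle 0 → 1 → 0: weight = 13, length = 2, mean = 13/2 ≈ 6.500
  cycle 0 → 2 → 0: weight = 15, length = 2, mean = 15/2 ≈ 7.500
  cycle 1 → 0 → 1: weight = 13, length = 2, mean = 13/2 ≈ 6.500
Minimum mean = 2.000, attained e.g. along the cycle 0 → 0 with weight 2 and length 1. So λ(A) = 2/1 = 2.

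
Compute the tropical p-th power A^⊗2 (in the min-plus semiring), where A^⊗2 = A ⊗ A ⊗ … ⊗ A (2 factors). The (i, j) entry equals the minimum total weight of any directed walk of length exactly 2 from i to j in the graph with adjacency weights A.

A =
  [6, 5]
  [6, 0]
A^⊗2 =
  [11, 5]
  [6, 0]

Each entry (A^⊗2)_ij equals the minimum over all length-2 walks i = v_0 → v_1 → … → v_2 = j of Σ_t A[v_t][v_{t+1}]. For example, for (i, j) = (0, 1) we minimise over 2 possible intermediate vertex sequences; the minimum is 5, attained along the walk 0 → 1 → 1.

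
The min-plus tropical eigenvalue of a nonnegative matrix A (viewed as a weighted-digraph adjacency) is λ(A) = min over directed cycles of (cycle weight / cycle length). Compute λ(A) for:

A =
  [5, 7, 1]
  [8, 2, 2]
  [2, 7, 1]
λ(A) = 1

Enumerate directed cycles and compute their means (weight / length). Sample:
  cycle 0 → 0: weight = 5, length = 1, mean = 5/1 ≈ 5.000
  cycle 1 → 1: weight = 2, length = 1, mean = 2/1 ≈ 2.000
  cycle 2 → 2: weight = 1, length = 1, mean = 1/1 ≈ 1.000
  cycle 0 → 1 → 0: weight = 15, length = 2, mean = 15/2 ≈ 7.500
  cycle 0 → 2 → 0: weight = 3, length = 2, mean = 3/2 ≈ 1.500
  cycle 1 → 0 → 1: weight = 15, length = 2, mean = 15/2 ≈ 7.500
Minimum mean = 1.000, attained e.g. along the cycle 2 → 2 with weight 1 and length 1. So λ(A) = 1/1 = 1.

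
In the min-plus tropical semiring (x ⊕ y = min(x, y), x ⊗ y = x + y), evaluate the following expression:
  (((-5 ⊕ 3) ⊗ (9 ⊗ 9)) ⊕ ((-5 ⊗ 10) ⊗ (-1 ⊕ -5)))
(((-5 ⊕ 3) ⊗ (9 ⊗ 9)) ⊕ ((-5 ⊗ 10) ⊗ (-1 ⊕ -5))) = 0

Expand innermost to outermost. Recall ⊕ takes the minimum of its arguments and ⊗ takes their sum. Working out the expression (((-5 ⊕ 3) ⊗ (9 ⊗ 9)) ⊕ ((-5 ⊗ 10) ⊗ (-1 ⊕ -5))) gives 0.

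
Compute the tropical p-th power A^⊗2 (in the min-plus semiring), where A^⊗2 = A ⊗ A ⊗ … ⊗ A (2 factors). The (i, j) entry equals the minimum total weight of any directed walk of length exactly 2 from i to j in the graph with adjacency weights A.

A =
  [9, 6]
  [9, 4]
A^⊗2 =
  [15, 10]
  [13, 8]

Each entry (A^⊗2)_ij equals the minimum over all length-2 walks i = v_0 → v_1 → … → v_2 = j of Σ_t A[v_t][v_{t+1}]. For example, for (i, j) = (0, 1) we minimise over 2 possible intermediate vertex sequences; the minimum is 10, attained along the walk 0 → 1 → 1.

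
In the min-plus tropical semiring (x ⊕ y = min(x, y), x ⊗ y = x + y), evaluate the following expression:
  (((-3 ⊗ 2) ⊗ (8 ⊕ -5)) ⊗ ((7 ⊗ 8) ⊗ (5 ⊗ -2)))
(((-3 ⊗ 2) ⊗ (8 ⊕ -5)) ⊗ ((7 ⊗ 8) ⊗ (5 ⊗ -2))) = 12

Expand innermost to outermost. Recall ⊕ takes the minimum of its arguments and ⊗ takes their sum. Working out the expression (((-3 ⊗ 2) ⊗ (8 ⊕ -5)) ⊗ ((7 ⊗ 8) ⊗ (5 ⊗ -2))) gives 12.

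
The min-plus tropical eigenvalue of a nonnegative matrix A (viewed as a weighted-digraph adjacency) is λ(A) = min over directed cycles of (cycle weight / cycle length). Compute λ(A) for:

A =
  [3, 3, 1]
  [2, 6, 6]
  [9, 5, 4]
λ(A) = 5/2

Enumerate directed cycles and compute their means (weight / length). Sample:
  cycle 0 → 0: weight = 3, length = 1, mean = 3/1 ≈ 3.000
  cycle 1 → 1: weight = 6, length = 1, mean = 6/1 ≈ 6.000
  cycle 2 → 2: weight = 4, length = 1, mean = 4/1 ≈ 4.000
  cycle 0 → 1 → 0: weight = 5, length = 2, mean = 5/2 ≈ 2.500
  cycle 0 → 2 → 0: weight = 10, length = 2, mean = 10/2 ≈ 5.000
  cycle 1 → 0 → 1: weight = 5, length = 2, mean = 5/2 ≈ 2.500
Minimum mean = 2.500, attained e.g. along the cycle 0 → 1 → 0 with weight 5 and length 2. So λ(A) = 5/2 = 5/2.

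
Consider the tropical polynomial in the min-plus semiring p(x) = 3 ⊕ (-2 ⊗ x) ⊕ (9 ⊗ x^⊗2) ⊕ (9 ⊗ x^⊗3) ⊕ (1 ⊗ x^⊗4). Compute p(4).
p(4) = 2

A tropical monomial a ⊗ x^⊗i evaluates to a + i · x. Evaluating each term at x = 4:
  Term 0 contributes 3 + 0 · 4 = 3
  Term 1 contributes -2 + 1 · 4 = 2
  Term 2 contributes 9 + 2 · 4 = 17
  Term 3 contributes 9 + 3 · 4 = 21
  Term 4 contributes 1 + 4 · 4 = 17
p(4) = ⊕ of these = min[3, 2, 17, 21, 17] = 2.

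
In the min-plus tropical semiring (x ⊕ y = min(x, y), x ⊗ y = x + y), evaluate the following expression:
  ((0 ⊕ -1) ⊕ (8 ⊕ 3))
((0 ⊕ -1) ⊕ (8 ⊕ 3)) = -1

Expand innermost to outermost. Recall ⊕ takes the minimum of its arguments and ⊗ takes their sum. Working out the expression ((0 ⊕ -1) ⊕ (8 ⊕ 3)) gives -1.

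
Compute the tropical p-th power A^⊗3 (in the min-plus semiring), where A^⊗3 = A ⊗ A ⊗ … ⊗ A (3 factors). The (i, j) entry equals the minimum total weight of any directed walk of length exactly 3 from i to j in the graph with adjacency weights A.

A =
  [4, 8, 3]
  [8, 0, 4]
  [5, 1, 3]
A^⊗3 =
  [11, 4, 8]
  [8, 0, 4]
  [9, 1, 5]

Each entry (A^⊗3)_ij equals the minimum over all length-3 walks i = v_0 → v_1 → … → v_3 = j of Σ_t A[v_t][v_{t+1}]. For example, for (i, j) = (0, 2) we minimise over 9 possible intermediate vertex sequences; the minimum is 8, attained along the walk 0 → 2 → 1 → 2.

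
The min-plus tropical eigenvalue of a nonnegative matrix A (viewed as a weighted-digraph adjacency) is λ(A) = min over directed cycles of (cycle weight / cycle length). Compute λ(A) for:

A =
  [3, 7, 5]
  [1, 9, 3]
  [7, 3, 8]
λ(A) = 3

Enumerate directed cycles and compute their means (weight / length). Sample:
  cycle 0 → 0: weight = 3, length = 1, mean = 3/1 ≈ 3.000
  cycle 1 → 1: weight = 9, length = 1, mean = 9/1 ≈ 9.000
  cycle 2 → 2: weight = 8, length = 1, mean = 8/1 ≈ 8.000
  cycle 0 → 1 → 0: weight = 8, length = 2, mean = 8/2 ≈ 4.000
  cycle 0 → 2 → 0: weight = 12, length = 2, mean = 12/2 ≈ 6.000
  cycle 1 → 0 → 1: weight = 8, length = 2, mean = 8/2 ≈ 4.000
Minimum mean = 3.000, attained e.g. along the cycle 0 → 0 with weight 3 and length 1. So λ(A) = 3/1 = 3.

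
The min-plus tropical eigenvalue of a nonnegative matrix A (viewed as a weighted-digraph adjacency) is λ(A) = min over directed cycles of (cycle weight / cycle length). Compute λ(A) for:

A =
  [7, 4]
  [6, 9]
λ(A) = 5

Enumerate directed cycles and compute their means (weight / length). Sample:
  cycle 0 → 0: weight = 7, length = 1, mean = 7/1 ≈ 7.000
  cycle 1 → 1: weight = 9, length = 1, mean = 9/1 ≈ 9.000
  cycle 0 → 1 → 0: weight = 10, length = 2, mean = 10/2 ≈ 5.000
  cycle 1 → 0 → 1: weight = 10, length = 2, mean = 10/2 ≈ 5.000
Minimum mean = 5.000, attained e.g. along the cycle 0 → 1 → 0 with weight 10 and length 2. So λ(A) = 10/2 = 5.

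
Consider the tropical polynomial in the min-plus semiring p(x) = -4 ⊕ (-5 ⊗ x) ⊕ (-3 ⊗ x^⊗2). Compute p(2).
p(2) = -4

A tropical monomial a ⊗ x^⊗i evaluates to a + i · x. Evaluating each term at x = 2:
  Term 0 contributes -4 + 0 · 2 = -4
  Term 1 contributes -5 + 1 · 2 = -3
  Term 2 contributes -3 + 2 · 2 = 1
p(2) = ⊕ of these = min[-4, -3, 1] = -4.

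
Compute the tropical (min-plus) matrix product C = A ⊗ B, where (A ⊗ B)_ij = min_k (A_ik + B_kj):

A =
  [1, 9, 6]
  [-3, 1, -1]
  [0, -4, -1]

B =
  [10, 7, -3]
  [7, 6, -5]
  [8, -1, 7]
A ⊗ B =
  [11, 5, -2]
  [7, -2, -6]
  [3, -2, -9]

Apply the min-plus product entry-by-entry:
  C[0][0] = min over k of (A[0][0] + B[0][0] = 1 + 10 = 11, A[0][1] + B[1][0] = 9 + 7 = 16, A[0][2] + B[2][0] = 6 + 8 = 14) = 11 (attained at k = 0)
  C[0][1] = min over k of (A[0][0] + B[0][1] = 1 + 7 = 8, A[0][1] + B[1][1] = 9 + 6 = 15, A[0][2] + B[2][1] = 6 + -1 = 5) = 5 (attained at k = 2)
  C[0][2] = min over k of (A[0][0] + B[0][2] = 1 + -3 = -2, A[0][1] + B[1][2] = 9 + -5 = 4, A[0][2] + B[2][2] = 6 + 7 = 13) = -2 (attained at k = 0)
  C[1][0] = min over k of (A[1][0] + B[0][0] = -3 + 10 = 7, A[1][1] + B[1][0] = 1 + 7 = 8, A[1][2] + B[2][0] = -1 + 8 = 7) = 7 (attained at k = 0)
  C[1][1] = min over k of (A[1][0] + B[0][1] = -3 + 7 = 4, A[1][1] + B[1][1] = 1 + 6 = 7, A[1][2] + B[2][1] = -1 + -1 = -2) = -2 (attained at k = 2)
  C[1][2] = min over k of (A[1][0] + B[0][2] = -3 + -3 = -6, A[1][1] + B[1][2] = 1 + -5 = -4, A[1][2] + B[2][2] = -1 + 7 = 6) = -6 (attained at k = 0)
  C[2][0] = min over k of (A[2][0] + B[0][0] = 0 + 10 = 10, A[2][1] + B[1][0] = -4 + 7 = 3, A[2][2] + B[2][0] = -1 + 8 = 7) = 3 (attained at k = 1)
  C[2][1] = min over k of (A[2][0] + B[0][1] = 0 + 7 = 7, A[2][1] + B[1][1] = -4 + 6 = 2, A[2][2] + B[2][1] = -1 + -1 = -2) = -2 (attained at k = 2)
  C[2][2] = min over k of (A[2][0] + B[0][2] = 0 + -3 = -3, A[2][1] + B[1][2] = -4 + -5 = -9, A[2][2] + B[2][2] = -1 + 7 = 6) = -9 (attained at k = 1)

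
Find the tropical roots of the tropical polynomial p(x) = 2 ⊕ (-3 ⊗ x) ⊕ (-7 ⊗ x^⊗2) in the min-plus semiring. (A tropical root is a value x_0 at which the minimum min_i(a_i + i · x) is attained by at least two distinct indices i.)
Roots: {4, 5}

Each tropical root is a break point of the lower envelope of the lines y = a_i + i · x (there are 3 lines, with slopes 0, 1, ..., 2). Only the lines that attain the minimum somewhere contribute to roots; other lines are dominated. Here the surviving (envelope) indices are i = 2, i = 1, i = 0.
Intersections between consecutive envelope lines give the roots: for adjacent envelope indices i < j the intersection is x = (a_i − a_j) / (j − i). Reading off the sorted break points: {4, 5}.
Verification: at each break x_0, at least two indices attain the minimum of min_i(a_i + i · x_0).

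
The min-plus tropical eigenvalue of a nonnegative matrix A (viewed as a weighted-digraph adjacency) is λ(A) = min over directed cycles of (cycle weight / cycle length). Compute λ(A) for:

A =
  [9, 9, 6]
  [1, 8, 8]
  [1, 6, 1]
λ(A) = 1

Enumerate directed cycles and compute their means (weight / length). Sample:
  cycle 0 → 0: weight = 9, length = 1, mean = 9/1 ≈ 9.000
  cycle 1 → 1: weight = 8, length = 1, mean = 8/1 ≈ 8.000
  cycle 2 → 2: weight = 1, length = 1, mean = 1/1 ≈ 1.000
  cycle 0 → 1 → 0: weight = 10, length = 2, mean = 10/2 ≈ 5.000
  cycle 0 → 2 → 0: weight = 7, length = 2, mean = 7/2 ≈ 3.500
  cycle 1 → 0 → 1: weight = 10, length = 2, mean = 10/2 ≈ 5.000
Minimum mean = 1.000, attained e.g. along the cycle 2 → 2 with weight 1 and length 1. So λ(A) = 1/1 = 1.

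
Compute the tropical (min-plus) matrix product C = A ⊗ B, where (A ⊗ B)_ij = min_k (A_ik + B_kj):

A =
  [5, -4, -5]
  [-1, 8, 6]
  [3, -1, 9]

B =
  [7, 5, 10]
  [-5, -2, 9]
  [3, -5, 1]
A ⊗ B =
  [-9, -10, -4]
  [3, 1, 7]
  [-6, -3, 8]

Apply the min-plus product entry-by-entry:
  C[0][0] = min over k of (A[0][0] + B[0][0] = 5 + 7 = 12, A[0][1] + B[1][0] = -4 + -5 = -9, A[0][2] + B[2][0] = -5 + 3 = -2) = -9 (attained at k = 1)
  C[0][1] = min over k of (A[0][0] + B[0][1] = 5 + 5 = 10, A[0][1] + B[1][1] = -4 + -2 = -6, A[0][2] + B[2][1] = -5 + -5 = -10) = -10 (attained at k = 2)
  C[0][2] = min over k of (A[0][0] + B[0][2] = 5 + 10 = 15, A[0][1] + B[1][2] = -4 + 9 = 5, A[0][2] + B[2][2] = -5 + 1 = -4) = -4 (attained at k = 2)
  C[1][0] = min over k of (A[1][0] + B[0][0] = -1 + 7 = 6, A[1][1] + B[1][0] = 8 + -5 = 3, A[1][2] + B[2][0] = 6 + 3 = 9) = 3 (attained at k = 1)
  C[1][1] = min over k of (A[1][0] + B[0][1] = -1 + 5 = 4, A[1][1] + B[1][1] = 8 + -2 = 6, A[1][2] + B[2][1] = 6 + -5 = 1) = 1 (attained at k = 2)
  C[1][2] = min over k of (A[1][0] + B[0][2] = -1 + 10 = 9, A[1][1] + B[1][2] = 8 + 9 = 17, A[1][2] + B[2][2] = 6 + 1 = 7) = 7 (attained at k = 2)
  C[2][0] = min over k of (A[2][0] + B[0][0] = 3 + 7 = 10, A[2][1] + B[1][0] = -1 + -5 = -6, A[2][2] + B[2][0] = 9 + 3 = 12) = -6 (attained at k = 1)
  C[2][1] = min over k of (A[2][0] + B[0][1] = 3 + 5 = 8, A[2][1] + B[1][1] = -1 + -2 = -3, A[2][2] + B[2][1] = 9 + -5 = 4) = -3 (attained at k = 1)
  C[2][2] = min over k of (A[2][0] + B[0][2] = 3 + 10 = 13, A[2][1] + B[1][2] = -1 + 9 = 8, A[2][2] + B[2][2] = 9 + 1 = 10) = 8 (attained at k = 1)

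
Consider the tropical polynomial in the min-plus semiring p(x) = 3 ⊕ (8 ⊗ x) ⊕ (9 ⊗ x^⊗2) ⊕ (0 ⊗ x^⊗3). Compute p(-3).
p(-3) = -9

A tropical monomial a ⊗ x^⊗i evaluates to a + i · x. Evaluating each term at x = -3:
  Term 0 contributes 3 + 0 · -3 = 3
  Term 1 contributes 8 + 1 · -3 = 5
  Term 2 contributes 9 + 2 · -3 = 3
  Term 3 contributes 0 + 3 · -3 = -9
p(-3) = ⊕ of these = min[3, 5, 3, -9] = -9.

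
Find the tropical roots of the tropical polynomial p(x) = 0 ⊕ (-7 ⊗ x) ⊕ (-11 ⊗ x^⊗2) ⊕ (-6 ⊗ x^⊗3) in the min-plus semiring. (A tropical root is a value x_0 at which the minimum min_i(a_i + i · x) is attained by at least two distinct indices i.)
Roots: {-5, 4, 7}

Each tropical root is a break point of the lower envelope of the lines y = a_i + i · x (there are 4 lines, with slopes 0, 1, ..., 3). Only the lines that attain the minimum somewhere contribute to roots; other lines are dominated. Here the surviving (envelope) indices are i = 3, i = 2, i = 1, i = 0.
Intersections between consecutive envelope lines give the roots: for adjacent envelope indices i < j the intersection is x = (a_i − a_j) / (j − i). Reading off the sorted break points: {-5, 4, 7}.
Verification: at each break x_0, at least two indices attain the minimum of min_i(a_i + i · x_0).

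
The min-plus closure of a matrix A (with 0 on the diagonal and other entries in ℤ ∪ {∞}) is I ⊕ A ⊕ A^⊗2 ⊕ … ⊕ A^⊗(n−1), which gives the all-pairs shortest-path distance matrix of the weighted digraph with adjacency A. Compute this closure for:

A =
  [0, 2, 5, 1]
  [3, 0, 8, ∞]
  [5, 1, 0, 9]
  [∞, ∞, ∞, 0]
Closure =
  [0, 2, 5, 1]
  [3, 0, 8, 4]
  [4, 1, 0, 5]
  [∞, ∞, ∞, 0]

This is the Floyd-Warshall all-pairs shortest-path computation. For each intermediate vertex k = 0, 1, …, 3, update dist[i][j] ← min(dist[i][j], dist[i][k] + dist[k][j]). The final matrix gives, for each (i, j), the minimum total weight of any directed path from i to j (possibly empty when i = j).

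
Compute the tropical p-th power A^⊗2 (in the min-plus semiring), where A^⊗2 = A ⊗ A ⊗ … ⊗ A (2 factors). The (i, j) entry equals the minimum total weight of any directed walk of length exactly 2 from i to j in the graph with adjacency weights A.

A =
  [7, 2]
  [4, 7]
A^⊗2 =
  [6, 9]
  [11, 6]

Each entry (A^⊗2)_ij equals the minimum over all length-2 walks i = v_0 → v_1 → … → v_2 = j of Σ_t A[v_t][v_{t+1}]. For example, for (i, j) = (0, 1) we minimise over 2 possible intermediate vertex sequences; the minimum is 9, attained along the walk 0 → 0 → 1.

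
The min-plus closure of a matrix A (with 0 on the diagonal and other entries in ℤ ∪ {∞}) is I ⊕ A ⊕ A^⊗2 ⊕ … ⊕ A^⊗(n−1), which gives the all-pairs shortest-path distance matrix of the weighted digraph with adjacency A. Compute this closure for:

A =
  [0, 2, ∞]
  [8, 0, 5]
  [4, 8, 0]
Closure =
  [0, 2, 7]
  [8, 0, 5]
  [4, 6, 0]

This is the Floyd-Warshall all-pairs shortest-path computation. For each intermediate vertex k = 0, 1, …, 2, update dist[i][j] ← min(dist[i][j], dist[i][k] + dist[k][j]). The final matrix gives, for each (i, j), the minimum total weight of any directed path from i to j (possibly empty when i = j).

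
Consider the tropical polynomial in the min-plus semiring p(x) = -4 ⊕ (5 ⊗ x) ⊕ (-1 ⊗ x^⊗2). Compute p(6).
p(6) = -4

A tropical monomial a ⊗ x^⊗i evaluates to a + i · x. Evaluating each term at x = 6:
  Term 0 contributes -4 + 0 · 6 = -4
  Term 1 contributes 5 + 1 · 6 = 11
  Term 2 contributes -1 + 2 · 6 = 11
p(6) = ⊕ of these = min[-4, 11, 11] = -4.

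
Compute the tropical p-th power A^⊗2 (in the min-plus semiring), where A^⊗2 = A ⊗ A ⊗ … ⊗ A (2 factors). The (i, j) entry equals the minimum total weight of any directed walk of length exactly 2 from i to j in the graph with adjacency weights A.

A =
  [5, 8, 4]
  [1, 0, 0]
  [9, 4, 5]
A^⊗2 =
  [9, 8, 8]
  [1, 0, 0]
  [5, 4, 4]

Each entry (A^⊗2)_ij equals the minimum over all length-2 walks i = v_0 → v_1 → … → v_2 = j of Σ_t A[v_t][v_{t+1}]. For example, for (i, j) = (0, 2) we minimise over 3 possible intermediate vertex sequences; the minimum is 8, attained along the walk 0 → 1 → 2.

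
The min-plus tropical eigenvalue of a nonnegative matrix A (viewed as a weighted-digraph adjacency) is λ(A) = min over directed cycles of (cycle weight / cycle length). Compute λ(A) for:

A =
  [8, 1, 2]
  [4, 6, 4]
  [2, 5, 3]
λ(A) = 2

Enumerate directed cycles and compute their means (weight / length). Sample:
  cycle 0 → 0: weight = 8, length = 1, mean = 8/1 ≈ 8.000
  cycle 1 → 1: weight = 6, length = 1, mean = 6/1 ≈ 6.000
  cycle 2 → 2: weight = 3, length = 1, mean = 3/1 ≈ 3.000
  cycle 0 → 1 → 0: weight = 5, length = 2, mean = 5/2 ≈ 2.500
  cycle 0 → 2 → 0: weight = 4, length = 2, mean = 4/2 ≈ 2.000
  cycle 1 → 0 → 1: weight = 5, length = 2, mean = 5/2 ≈ 2.500
Minimum mean = 2.000, attained e.g. along the cycle 0 → 2 → 0 with weight 4 and length 2. So λ(A) = 4/2 = 2.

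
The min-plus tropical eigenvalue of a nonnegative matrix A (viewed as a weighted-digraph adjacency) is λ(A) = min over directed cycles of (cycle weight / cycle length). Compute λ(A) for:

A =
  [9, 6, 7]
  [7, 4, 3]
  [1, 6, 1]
λ(A) = 1

Enumerate directed cycles and compute their means (weight / length). Sample:
  cycle 0 → 0: weight = 9, length = 1, mean = 9/1 ≈ 9.000
  cycle 1 → 1: weight = 4, length = 1, mean = 4/1 ≈ 4.000
  cycle 2 → 2: weight = 1, length = 1, mean = 1/1 ≈ 1.000
  cycle 0 → 1 → 0: weight = 13, length = 2, mean = 13/2 ≈ 6.500
  cycle 0 → 2 → 0: weight = 8, length = 2, mean = 8/2 ≈ 4.000
  cycle 1 → 0 → 1: weight = 13, length = 2, mean = 13/2 ≈ 6.500
Minimum mean = 1.000, attained e.g. along the cycle 2 → 2 with weight 1 and length 1. So λ(A) = 1/1 = 1.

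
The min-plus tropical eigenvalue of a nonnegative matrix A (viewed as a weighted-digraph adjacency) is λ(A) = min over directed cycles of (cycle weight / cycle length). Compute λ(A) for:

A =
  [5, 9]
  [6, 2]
λ(A) = 2

Enumerate directed cycles and compute their means (weight / length). Sample:
  cycle 0 → 0: weight = 5, length = 1, mean = 5/1 ≈ 5.000
  cycle 1 → 1: weight = 2, length = 1, mean = 2/1 ≈ 2.000
  cycle 0 → 1 → 0: weight = 15, length = 2, mean = 15/2 ≈ 7.500
  cycle 1 → 0 → 1: weight = 15, length = 2, mean = 15/2 ≈ 7.500
Minimum mean = 2.000, attained e.g. along the cycle 1 → 1 with weight 2 and length 1. So λ(A) = 2/1 = 2.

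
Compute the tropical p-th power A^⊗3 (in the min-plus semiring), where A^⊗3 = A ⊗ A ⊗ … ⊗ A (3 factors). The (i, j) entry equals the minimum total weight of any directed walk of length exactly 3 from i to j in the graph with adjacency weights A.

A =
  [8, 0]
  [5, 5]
A^⊗3 =
  [10, 5]
  [10, 10]

Each entry (A^⊗3)_ij equals the minimum over all length-3 walks i = v_0 → v_1 → … → v_3 = j of Σ_t A[v_t][v_{t+1}]. For example, for (i, j) = (0, 1) we minimise over 4 possible intermediate vertex sequences; the minimum is 5, attained along the walk 0 → 1 → 0 → 1.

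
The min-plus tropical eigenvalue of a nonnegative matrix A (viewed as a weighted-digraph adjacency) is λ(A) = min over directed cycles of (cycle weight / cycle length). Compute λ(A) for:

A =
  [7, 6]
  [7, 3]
λ(A) = 3

Enumerate directed cycles and compute their means (weight / length). Sample:
  cycle 0 → 0: weight = 7, length = 1, mean = 7/1 ≈ 7.000
  cycle 1 → 1: weight = 3, length = 1, mean = 3/1 ≈ 3.000
  cycle 0 → 1 → 0: weight = 13, length = 2, mean = 13/2 ≈ 6.500
  cycle 1 → 0 → 1: weight = 13, length = 2, mean = 13/2 ≈ 6.500
Minimum mean = 3.000, attained e.g. along the cycle 1 → 1 with weight 3 and length 1. So λ(A) = 3/1 = 3.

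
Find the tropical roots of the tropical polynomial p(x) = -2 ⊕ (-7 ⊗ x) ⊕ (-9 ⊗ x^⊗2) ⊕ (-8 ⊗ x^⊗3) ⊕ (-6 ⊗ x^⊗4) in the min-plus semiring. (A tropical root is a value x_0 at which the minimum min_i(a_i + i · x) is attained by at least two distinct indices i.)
Roots: {-2, -1, 2, 5}

Each tropical root is a break point of the lower envelope of the lines y = a_i + i · x (there are 5 lines, with slopes 0, 1, ..., 4). Only the lines that attain the minimum somewhere contribute to roots; other lines are dominated. Here the surviving (envelope) indices are i = 4, i = 3, i = 2, i = 1, i = 0.
Intersections between consecutive envelope lines give the roots: for adjacent envelope indices i < j the intersection is x = (a_i − a_j) / (j − i). Reading off the sorted break points: {-2, -1, 2, 5}.
Verification: at each break x_0, at least two indices attain the minimum of min_i(a_i + i · x_0).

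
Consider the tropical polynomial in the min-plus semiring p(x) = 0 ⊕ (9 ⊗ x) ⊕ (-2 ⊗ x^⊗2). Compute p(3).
p(3) = 0

A tropical monomial a ⊗ x^⊗i evaluates to a + i · x. Evaluating each term at x = 3:
  Term 0 contributes 0 + 0 · 3 = 0
  Term 1 contributes 9 + 1 · 3 = 12
  Term 2 contributes -2 + 2 · 3 = 4
p(3) = ⊕ of these = min[0, 12, 4] = 0.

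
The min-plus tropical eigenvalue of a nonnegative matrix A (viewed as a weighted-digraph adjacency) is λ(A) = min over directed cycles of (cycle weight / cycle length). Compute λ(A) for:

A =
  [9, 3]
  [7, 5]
λ(A) = 5

Enumerate directed cycles and compute their means (weight / length). Sample:
  cycle 0 → 0: weight = 9, length = 1, mean = 9/1 ≈ 9.000
  cycle 1 → 1: weight = 5, length = 1, mean = 5/1 ≈ 5.000
  cycle 0 → 1 → 0: weight = 10, length = 2, mean = 10/2 ≈ 5.000
  cycle 1 → 0 → 1: weight = 10, length = 2, mean = 10/2 ≈ 5.000
Minimum mean = 5.000, attained e.g. along the cycle 1 → 1 with weight 5 and length 1. So λ(A) = 5/1 = 5.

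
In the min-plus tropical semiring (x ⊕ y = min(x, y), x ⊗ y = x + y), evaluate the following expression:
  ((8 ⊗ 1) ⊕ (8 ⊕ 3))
((8 ⊗ 1) ⊕ (8 ⊕ 3)) = 3

Expand innermost to outermost. Recall ⊕ takes the minimum of its arguments and ⊗ takes their sum. Working out the expression ((8 ⊗ 1) ⊕ (8 ⊕ 3)) gives 3.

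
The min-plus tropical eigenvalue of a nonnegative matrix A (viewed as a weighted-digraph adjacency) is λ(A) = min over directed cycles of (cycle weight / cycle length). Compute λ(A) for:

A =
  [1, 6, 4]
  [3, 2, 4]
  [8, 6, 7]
λ(A) = 1

Enumerate directed cycles and compute their means (weight / length). Sample:
  cycle 0 → 0: weight = 1, length = 1, mean = 1/1 ≈ 1.000
  cycle 1 → 1: weight = 2, length = 1, mean = 2/1 ≈ 2.000
  cycle 2 → 2: weight = 7, length = 1, mean = 7/1 ≈ 7.000
  cycle 0 → 1 → 0: weight = 9, length = 2, mean = 9/2 ≈ 4.500
  cycle 0 → 2 → 0: weight = 12, length = 2, mean = 12/2 ≈ 6.000
  cycle 1 → 0 → 1: weight = 9, length = 2, mean = 9/2 ≈ 4.500
Minimum mean = 1.000, attained e.g. along the cycle 0 → 0 with weight 1 and length 1. So λ(A) = 1/1 = 1.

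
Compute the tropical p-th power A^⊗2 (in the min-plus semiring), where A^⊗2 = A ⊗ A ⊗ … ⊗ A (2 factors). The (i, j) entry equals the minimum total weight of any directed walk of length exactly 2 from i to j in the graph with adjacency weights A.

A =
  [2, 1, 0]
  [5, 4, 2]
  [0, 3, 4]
A^⊗2 =
  [0, 3, 2]
  [2, 5, 5]
  [2, 1, 0]

Each entry (A^⊗2)_ij equals the minimum over all length-2 walks i = v_0 → v_1 → … → v_2 = j of Σ_t A[v_t][v_{t+1}]. For example, for (i, j) = (0, 2) we minimise over 3 possible intermediate vertex sequences; the minimum is 2, attained along the walk 0 → 0 → 2.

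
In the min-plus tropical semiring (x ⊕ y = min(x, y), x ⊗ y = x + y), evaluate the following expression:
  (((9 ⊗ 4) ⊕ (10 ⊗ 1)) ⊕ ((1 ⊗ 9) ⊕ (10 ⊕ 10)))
(((9 ⊗ 4) ⊕ (10 ⊗ 1)) ⊕ ((1 ⊗ 9) ⊕ (10 ⊕ 10))) = 10

Expand innermost to outermost. Recall ⊕ takes the minimum of its arguments and ⊗ takes their sum. Working out the expression (((9 ⊗ 4) ⊕ (10 ⊗ 1)) ⊕ ((1 ⊗ 9) ⊕ (10 ⊕ 10))) gives 10.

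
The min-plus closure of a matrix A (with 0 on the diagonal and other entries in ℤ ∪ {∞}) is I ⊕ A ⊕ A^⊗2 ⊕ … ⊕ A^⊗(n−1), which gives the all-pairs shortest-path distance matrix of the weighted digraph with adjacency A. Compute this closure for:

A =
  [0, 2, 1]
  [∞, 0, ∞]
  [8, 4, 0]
Closure =
  [0, 2, 1]
  [∞, 0, ∞]
  [8, 4, 0]

This is the Floyd-Warshall all-pairs shortest-path computation. For each intermediate vertex k = 0, 1, …, 2, update dist[i][j] ← min(dist[i][j], dist[i][k] + dist[k][j]). The final matrix gives, for each (i, j), the minimum total weight of any directed path from i to j (possibly empty when i = j).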